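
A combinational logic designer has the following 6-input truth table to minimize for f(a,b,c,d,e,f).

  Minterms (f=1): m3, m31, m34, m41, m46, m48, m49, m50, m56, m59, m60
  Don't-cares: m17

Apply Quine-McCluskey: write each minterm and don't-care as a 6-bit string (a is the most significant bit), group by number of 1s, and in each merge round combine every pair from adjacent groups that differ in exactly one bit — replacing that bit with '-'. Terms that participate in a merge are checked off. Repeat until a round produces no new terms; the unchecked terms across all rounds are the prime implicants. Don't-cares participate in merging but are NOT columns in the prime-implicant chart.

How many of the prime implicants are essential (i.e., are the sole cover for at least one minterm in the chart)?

Round 0: 000011 010001✓ 011111 100010✓ 101001 101110 110000✓ 110001✓ 110010✓ 111000✓ 111011 111100✓
Round 1: -10001 1-0010 11-000 1100-0 11000- 111-00
PIs = {-10001, 000011, 011111, 1-0010, 101001, 101110, 11-000, 1100-0, 11000-, 111-00, 111011}
Coverage chart:
  m3: 000011 ←essential
  m31: 011111 ←essential
  m34: 1-0010 ←essential
  m41: 101001 ←essential
  m46: 101110 ←essential
  m48: 11-000,1100-0,11000-
  m49: -10001,11000-
  m50: 1-0010,1100-0
  m56: 11-000,111-00
  m59: 111011 ←essential
  m60: 111-00 ←essential
Essential: 000011, 011111, 1-0010, 101001, 101110, 111-00, 111011

7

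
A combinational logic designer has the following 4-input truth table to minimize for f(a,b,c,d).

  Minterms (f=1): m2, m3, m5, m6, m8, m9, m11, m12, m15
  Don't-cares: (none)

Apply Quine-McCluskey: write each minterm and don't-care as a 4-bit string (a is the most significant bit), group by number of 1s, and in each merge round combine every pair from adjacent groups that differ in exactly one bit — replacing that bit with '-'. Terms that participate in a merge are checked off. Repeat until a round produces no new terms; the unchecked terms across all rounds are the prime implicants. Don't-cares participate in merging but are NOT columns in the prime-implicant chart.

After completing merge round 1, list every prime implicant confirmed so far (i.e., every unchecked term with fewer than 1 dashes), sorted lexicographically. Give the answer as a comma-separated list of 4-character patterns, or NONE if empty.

[col 0] 0010*, 0011*, 0101, 0110*, 1000*, 1001*, 1011*, 1100*, 1111*
[col 1] -011, 0-10, 001-, 1-00, 1-11, 10-1, 100-
Prime implicants: -011, 0-10, 001-, 0101, 1-00, 1-11, 10-1, 100-

0101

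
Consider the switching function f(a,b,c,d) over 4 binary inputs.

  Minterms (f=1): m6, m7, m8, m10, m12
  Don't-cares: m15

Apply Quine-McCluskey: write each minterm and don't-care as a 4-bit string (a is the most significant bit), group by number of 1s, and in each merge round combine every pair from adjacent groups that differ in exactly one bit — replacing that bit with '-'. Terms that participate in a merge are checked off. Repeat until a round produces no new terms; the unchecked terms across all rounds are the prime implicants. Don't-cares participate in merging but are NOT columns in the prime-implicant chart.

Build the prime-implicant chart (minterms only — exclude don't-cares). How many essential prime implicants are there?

3

[col 0] 0110*, 0111*, 1000*, 1010*, 1100*, 1111*
[col 1] -111, 011-, 1-00, 10-0
Prime implicants: -111, 011-, 1-00, 10-0
PI chart (minterm → PIs covering it):
  6 | 011-  (sole → essential)
  7 | -111,011-
  8 | 1-00,10-0
  10 | 10-0  (sole → essential)
  12 | 1-00  (sole → essential)
Essential prime implicants: 011-, 1-00, 10-0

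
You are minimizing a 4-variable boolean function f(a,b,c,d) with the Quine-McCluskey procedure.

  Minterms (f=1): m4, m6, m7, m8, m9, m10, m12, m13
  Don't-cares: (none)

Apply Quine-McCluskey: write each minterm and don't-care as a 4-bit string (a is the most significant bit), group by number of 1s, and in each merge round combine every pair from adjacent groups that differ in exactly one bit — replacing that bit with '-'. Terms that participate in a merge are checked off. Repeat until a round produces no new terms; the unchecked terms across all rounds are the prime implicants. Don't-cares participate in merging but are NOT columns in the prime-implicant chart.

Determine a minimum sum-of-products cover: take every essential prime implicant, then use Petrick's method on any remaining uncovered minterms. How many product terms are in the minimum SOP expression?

4

size-2^0 implicants → 0100(✓)  0110(✓)  0111(✓)  1000(✓)  1001(✓)  1010(✓)  1100(✓)  1101(✓)
size-2^1 implicants → -100  01-0  011-  1-00(✓)  1-01(✓)  10-0  100-(✓)  110-(✓)
size-2^2 implicants → 1-0-
Unchecked terms (primes): -100, 01-0, 011-, 1-0-, 10-0
Minterm coverage:
  m4 ⊆ -100,01-0
  m6 ⊆ 01-0,011-
  m7 ⊆ 011- [E]
  m8 ⊆ 1-0-,10-0
  m9 ⊆ 1-0- [E]
  m10 ⊆ 10-0 [E]
  m12 ⊆ -100,1-0-
  m13 ⊆ 1-0- [E]
E = {011-, 1-0-, 10-0}
Petrick residual → -100
Cover = bc'd' + a'bc + ac' + ab'd'  |cover|=4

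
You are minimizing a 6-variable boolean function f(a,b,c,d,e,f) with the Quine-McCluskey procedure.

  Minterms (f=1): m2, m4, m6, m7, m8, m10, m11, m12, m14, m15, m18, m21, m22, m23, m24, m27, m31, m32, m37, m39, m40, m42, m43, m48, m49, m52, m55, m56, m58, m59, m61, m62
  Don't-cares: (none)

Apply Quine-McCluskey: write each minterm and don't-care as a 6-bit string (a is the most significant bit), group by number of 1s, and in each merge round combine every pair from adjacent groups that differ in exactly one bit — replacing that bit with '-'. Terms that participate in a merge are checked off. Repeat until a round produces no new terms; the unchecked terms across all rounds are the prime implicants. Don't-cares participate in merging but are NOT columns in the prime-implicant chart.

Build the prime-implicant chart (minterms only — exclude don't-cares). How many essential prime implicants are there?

11

Round 0: 000010✓ 000100✓ 000110✓ 000111✓ 001000✓ 001010✓ 001011✓ 001100✓ 001110✓ 001111✓ 010010✓ 010101✓ 010110✓ 010111✓ 011000✓ 011011✓ 011111✓ 100000✓ 100101✓ 100111✓ 101000✓ 101010✓ 101011✓ 110000✓ 110001✓ 110100✓ 110111✓ 111000✓ 111010✓ 111011✓ 111101 111110✓
Round 1: -00111✓ -01000✓ -01010✓ -01011✓ -10111✓ -11000✓ -11011✓ 0-0010✓ 0-0110✓ 0-0111✓ 0-1000✓ 0-1011✓ 0-1111✓ 00-010✓ 00-100✓ 00-110✓ 00-111✓ 000-10✓ 0001-0✓ 00011-✓ 001-00✓ 001-10✓ 001-11✓ 0010-0✓ 00101-✓ 0011-0✓ 00111-✓ 01-111✓ 010-10✓ 0101-1 01011-✓ 011-11✓ 1-0000✓ 1-0111✓ 1-1000✓ 1-1010✓ 1-1011✓ 10-000✓ 1001-1 1010-0✓ 10101-✓ 11-000✓ 110-00 11000- 111-10 1110-0✓ 11101-✓
Round 2: --0111 --1000 --1011 -010-0 -0101- 0--111 0-0-10 0-011- 0-1-11 00--10 00-1-0 00-11- 001--0 001-1- 1--000 1-10-0 1-101-
PIs = {--0111, --1000, --1011, -010-0, -0101-, 0--111, 0-0-10, 0-011-, 0-1-11, 00--10, 00-1-0, 00-11-, 001--0, 001-1-, 0101-1, 1--000, 1-10-0, 1-101-, 1001-1, 110-00, 11000-, 111-10, 111101}
Coverage chart:
  m2: 0-0-10,00--10
  m4: 00-1-0 ←essential
  m6: 0-0-10,0-011-,00--10,00-1-0,00-11-
  m7: --0111,0--111,0-011-,00-11-
  m8: --1000,-010-0,001--0
  m10: -010-0,-0101-,00--10,001--0,001-1-
  m11: --1011,-0101-,0-1-11,001-1-
  m12: 00-1-0,001--0
  m14: 00--10,00-1-0,00-11-,001--0,001-1-
  m15: 0--111,0-1-11,00-11-,001-1-
  m18: 0-0-10 ←essential
  m21: 0101-1 ←essential
  m22: 0-0-10,0-011-
  m23: --0111,0--111,0-011-,0101-1
  m24: --1000 ←essential
  m27: --1011,0-1-11
  m31: 0--111,0-1-11
  m32: 1--000 ←essential
  m37: 1001-1 ←essential
  m39: --0111,1001-1
  m40: --1000,-010-0,1--000,1-10-0
  m42: -010-0,-0101-,1-10-0,1-101-
  m43: --1011,-0101-,1-101-
  m48: 1--000,110-00,11000-
  m49: 11000- ←essential
  m52: 110-00 ←essential
  m55: --0111 ←essential
  m56: --1000,1--000,1-10-0
  m58: 1-10-0,1-101-,111-10
  m59: --1011,1-101-
  m61: 111101 ←essential
  m62: 111-10 ←essential
Essential: --0111, --1000, 0-0-10, 00-1-0, 0101-1, 1--000, 1001-1, 110-00, 11000-, 111-10, 111101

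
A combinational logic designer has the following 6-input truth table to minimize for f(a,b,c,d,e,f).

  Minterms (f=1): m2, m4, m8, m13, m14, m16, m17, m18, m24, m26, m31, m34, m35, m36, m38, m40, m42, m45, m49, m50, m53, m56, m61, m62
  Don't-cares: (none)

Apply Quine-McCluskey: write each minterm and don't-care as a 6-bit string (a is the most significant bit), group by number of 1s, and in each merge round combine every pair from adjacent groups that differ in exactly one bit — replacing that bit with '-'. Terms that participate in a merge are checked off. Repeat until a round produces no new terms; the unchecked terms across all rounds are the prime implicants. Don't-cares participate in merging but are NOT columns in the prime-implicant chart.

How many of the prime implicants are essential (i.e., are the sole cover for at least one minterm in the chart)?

9

[col 0] 000010*, 000100*, 001000*, 001101*, 001110, 010000*, 010001*, 010010*, 011000*, 011010*, 011111, 100010*, 100011*, 100100*, 100110*, 101000*, 101010*, 101101*, 110001*, 110010*, 110101*, 111000*, 111101*, 111110
[col 1] -00010*, -00100, -01000*, -01101, -10001, -10010*, -11000*, 0-0010*, 0-1000*, 01-000*, 01-010*, 0100-0*, 01000-, 0110-0*, 1-0010*, 1-1000*, 1-1101, 10-010, 100-10, 10001-, 1001-0, 1010-0, 11-101, 110-01
[col 2] --0010, --1000, 01-0-0
Prime implicants: --0010, --1000, -00100, -01101, -10001, 001110, 01-0-0, 01000-, 011111, 1-1101, 10-010, 100-10, 10001-, 1001-0, 1010-0, 11-101, 110-01, 111110
PI chart (minterm → PIs covering it):
  2 | --0010  (sole → essential)
  4 | -00100  (sole → essential)
  8 | --1000  (sole → essential)
  13 | -01101  (sole → essential)
  14 | 001110  (sole → essential)
  16 | 01-0-0,01000-
  17 | -10001,01000-
  18 | --0010,01-0-0
  24 | --1000,01-0-0
  26 | 01-0-0  (sole → essential)
  31 | 011111  (sole → essential)
  34 | --0010,10-010,100-10,10001-
  35 | 10001-  (sole → essential)
  36 | -00100,1001-0
  38 | 100-10,1001-0
  40 | --1000,1010-0
  42 | 10-010,1010-0
  45 | -01101,1-1101
  49 | -10001,110-01
  50 | --0010  (sole → essential)
  53 | 11-101,110-01
  56 | --1000  (sole → essential)
  61 | 1-1101,11-101
  62 | 111110  (sole → essential)
Essential prime implicants: --0010, --1000, -00100, -01101, 001110, 01-0-0, 011111, 10001-, 111110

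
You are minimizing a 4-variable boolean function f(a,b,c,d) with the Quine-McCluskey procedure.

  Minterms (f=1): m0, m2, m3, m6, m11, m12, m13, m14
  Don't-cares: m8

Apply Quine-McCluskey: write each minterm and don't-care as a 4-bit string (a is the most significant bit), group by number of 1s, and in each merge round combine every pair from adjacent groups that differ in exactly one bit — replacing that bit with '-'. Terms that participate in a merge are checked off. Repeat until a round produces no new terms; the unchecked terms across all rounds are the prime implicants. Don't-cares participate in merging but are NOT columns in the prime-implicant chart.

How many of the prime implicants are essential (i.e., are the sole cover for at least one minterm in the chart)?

2

size-2^0 implicants → 0000(✓)  0010(✓)  0011(✓)  0110(✓)  1000(✓)  1011(✓)  1100(✓)  1101(✓)  1110(✓)
size-2^1 implicants → -000  -011  -110  0-10  00-0  001-  1-00  11-0  110-
Unchecked terms (primes): -000, -011, -110, 0-10, 00-0, 001-, 1-00, 11-0, 110-
Minterm coverage:
  m0 ⊆ -000,00-0
  m2 ⊆ 0-10,00-0,001-
  m3 ⊆ -011,001-
  m6 ⊆ -110,0-10
  m11 ⊆ -011 [E]
  m12 ⊆ 1-00,11-0,110-
  m13 ⊆ 110- [E]
  m14 ⊆ -110,11-0
E = {-011, 110-}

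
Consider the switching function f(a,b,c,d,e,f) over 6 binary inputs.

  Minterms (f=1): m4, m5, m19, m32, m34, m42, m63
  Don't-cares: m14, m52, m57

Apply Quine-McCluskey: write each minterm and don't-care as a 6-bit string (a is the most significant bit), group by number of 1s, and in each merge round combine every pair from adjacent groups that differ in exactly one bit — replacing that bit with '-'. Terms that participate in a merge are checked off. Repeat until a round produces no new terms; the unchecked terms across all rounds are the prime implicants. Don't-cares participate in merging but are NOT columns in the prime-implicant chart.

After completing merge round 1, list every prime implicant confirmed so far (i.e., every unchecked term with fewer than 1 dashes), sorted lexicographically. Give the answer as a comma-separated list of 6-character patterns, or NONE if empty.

Round 0: 000100✓ 000101✓ 001110 010011 100000✓ 100010✓ 101010✓ 110100 111001 111111
Round 1: 00010- 10-010 1000-0
PIs = {00010-, 001110, 010011, 10-010, 1000-0, 110100, 111001, 111111}

001110, 010011, 110100, 111001, 111111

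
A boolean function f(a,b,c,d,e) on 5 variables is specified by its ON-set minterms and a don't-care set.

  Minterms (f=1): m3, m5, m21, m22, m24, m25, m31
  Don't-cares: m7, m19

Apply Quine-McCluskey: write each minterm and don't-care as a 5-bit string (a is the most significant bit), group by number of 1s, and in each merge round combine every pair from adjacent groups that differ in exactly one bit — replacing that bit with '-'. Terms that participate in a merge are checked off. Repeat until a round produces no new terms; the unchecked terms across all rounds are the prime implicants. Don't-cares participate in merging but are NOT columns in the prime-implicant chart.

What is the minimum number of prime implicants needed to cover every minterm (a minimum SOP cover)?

size-2^0 implicants → 00011(✓)  00101(✓)  00111(✓)  10011(✓)  10101(✓)  10110  11000(✓)  11001(✓)  11111
size-2^1 implicants → -0011  -0101  00-11  001-1  1100-
Unchecked terms (primes): -0011, -0101, 00-11, 001-1, 10110, 1100-, 11111
Minterm coverage:
  m3 ⊆ -0011,00-11
  m5 ⊆ -0101,001-1
  m21 ⊆ -0101 [E]
  m22 ⊆ 10110 [E]
  m24 ⊆ 1100- [E]
  m25 ⊆ 1100- [E]
  m31 ⊆ 11111 [E]
E = {-0101, 10110, 1100-, 11111}
Petrick residual → -0011
Cover = b'c'de + b'cd'e + ab'cde' + abc'd' + abcde  |cover|=5

5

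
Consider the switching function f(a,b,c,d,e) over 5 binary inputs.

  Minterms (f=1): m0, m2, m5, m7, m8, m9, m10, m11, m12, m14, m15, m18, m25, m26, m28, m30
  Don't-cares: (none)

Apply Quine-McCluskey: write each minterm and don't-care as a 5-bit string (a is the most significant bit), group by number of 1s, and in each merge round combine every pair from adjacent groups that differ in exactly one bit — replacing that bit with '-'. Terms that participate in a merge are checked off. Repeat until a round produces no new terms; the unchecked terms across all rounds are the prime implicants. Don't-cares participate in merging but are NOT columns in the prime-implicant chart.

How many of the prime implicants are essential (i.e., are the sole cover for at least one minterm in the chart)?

size-2^0 implicants → 00000(✓)  00010(✓)  00101(✓)  00111(✓)  01000(✓)  01001(✓)  01010(✓)  01011(✓)  01100(✓)  01110(✓)  01111(✓)  10010(✓)  11001(✓)  11010(✓)  11100(✓)  11110(✓)
size-2^1 implicants → -0010(✓)  -1001  -1010(✓)  -1100(✓)  -1110(✓)  0-000(✓)  0-010(✓)  0-111  000-0(✓)  001-1  01-00(✓)  01-10(✓)  01-11(✓)  010-0(✓)  010-1(✓)  0100-(✓)  0101-(✓)  011-0(✓)  0111-(✓)  1-010(✓)  11-10(✓)  111-0(✓)
size-2^2 implicants → --010  -1-10  -11-0  0-0-0  01--0  01-1-  010--
Unchecked terms (primes): --010, -1-10, -1001, -11-0, 0-0-0, 0-111, 001-1, 01--0, 01-1-, 010--
Minterm coverage:
  m0 ⊆ 0-0-0 [E]
  m2 ⊆ --010,0-0-0
  m5 ⊆ 001-1 [E]
  m7 ⊆ 0-111,001-1
  m8 ⊆ 0-0-0,01--0,010--
  m9 ⊆ -1001,010--
  m10 ⊆ --010,-1-10,0-0-0,01--0,01-1-,010--
  m11 ⊆ 01-1-,010--
  m12 ⊆ -11-0,01--0
  m14 ⊆ -1-10,-11-0,01--0,01-1-
  m15 ⊆ 0-111,01-1-
  m18 ⊆ --010 [E]
  m25 ⊆ -1001 [E]
  m26 ⊆ --010,-1-10
  m28 ⊆ -11-0 [E]
  m30 ⊆ -1-10,-11-0
E = {--010, -1001, -11-0, 0-0-0, 001-1}

5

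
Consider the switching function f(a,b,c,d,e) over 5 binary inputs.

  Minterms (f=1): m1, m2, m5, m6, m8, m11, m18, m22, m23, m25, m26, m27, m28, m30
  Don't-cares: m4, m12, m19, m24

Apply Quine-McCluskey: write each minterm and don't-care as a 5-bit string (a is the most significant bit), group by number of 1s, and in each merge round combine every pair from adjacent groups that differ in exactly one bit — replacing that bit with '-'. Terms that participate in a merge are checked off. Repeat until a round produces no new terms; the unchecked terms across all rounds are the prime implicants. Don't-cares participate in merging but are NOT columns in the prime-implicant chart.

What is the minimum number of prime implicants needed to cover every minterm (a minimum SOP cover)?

[col 0] 00001*, 00010*, 00100*, 00101*, 00110*, 01000*, 01011*, 01100*, 10010*, 10011*, 10110*, 10111*, 11000*, 11001*, 11010*, 11011*, 11100*, 11110*
[col 1] -0010*, -0110*, -1000*, -1011, -1100*, 0-100, 00-01, 00-10*, 001-0, 0010-, 01-00*, 1-010*, 1-011*, 1-110*, 10-10*, 10-11*, 1001-*, 1011-*, 11-00*, 11-10*, 110-0*, 110-1*, 1100-*, 1101-*, 111-0*
[col 2] -0-10, -1-00, 1--10, 1-01-, 10-1-, 11--0, 110--
Prime implicants: -0-10, -1-00, -1011, 0-100, 00-01, 001-0, 0010-, 1--10, 1-01-, 10-1-, 11--0, 110--
PI chart (minterm → PIs covering it):
  1 | 00-01  (sole → essential)
  2 | -0-10  (sole → essential)
  5 | 00-01,0010-
  6 | -0-10,001-0
  8 | -1-00  (sole → essential)
  11 | -1011  (sole → essential)
  18 | -0-10,1--10,1-01-,10-1-
  22 | -0-10,1--10,10-1-
  23 | 10-1-  (sole → essential)
  25 | 110--  (sole → essential)
  26 | 1--10,1-01-,11--0,110--
  27 | -1011,1-01-,110--
  28 | -1-00,11--0
  30 | 1--10,11--0
Essential prime implicants: -0-10, -1-00, -1011, 00-01, 10-1-, 110--
Petrick residual → 1--10
Minimum SOP uses 7 PIs: b'de' + bd'e' + bc'de + a'b'd'e + ade' + ab'd + abc'

7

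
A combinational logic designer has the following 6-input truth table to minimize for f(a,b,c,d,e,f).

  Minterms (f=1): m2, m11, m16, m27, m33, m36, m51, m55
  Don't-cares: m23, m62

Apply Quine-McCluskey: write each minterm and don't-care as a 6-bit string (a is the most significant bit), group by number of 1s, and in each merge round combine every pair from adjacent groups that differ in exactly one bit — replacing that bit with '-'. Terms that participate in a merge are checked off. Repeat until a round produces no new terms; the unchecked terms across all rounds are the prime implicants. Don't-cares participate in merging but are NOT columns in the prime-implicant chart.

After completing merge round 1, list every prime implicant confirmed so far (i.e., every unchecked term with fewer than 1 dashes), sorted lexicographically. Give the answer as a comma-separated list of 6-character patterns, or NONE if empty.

000010, 010000, 100001, 100100, 111110

size-2^0 implicants → 000010  001011(✓)  010000  010111(✓)  011011(✓)  100001  100100  110011(✓)  110111(✓)  111110
size-2^1 implicants → -10111  0-1011  110-11
Unchecked terms (primes): -10111, 0-1011, 000010, 010000, 100001, 100100, 110-11, 111110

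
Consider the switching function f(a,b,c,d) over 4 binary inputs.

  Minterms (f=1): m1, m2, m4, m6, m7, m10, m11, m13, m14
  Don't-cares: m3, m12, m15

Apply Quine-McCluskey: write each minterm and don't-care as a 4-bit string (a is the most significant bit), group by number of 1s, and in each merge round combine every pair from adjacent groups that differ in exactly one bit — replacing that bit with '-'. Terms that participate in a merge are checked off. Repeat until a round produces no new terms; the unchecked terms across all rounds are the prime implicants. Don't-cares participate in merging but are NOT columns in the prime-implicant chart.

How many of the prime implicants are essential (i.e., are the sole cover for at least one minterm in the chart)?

4

size-2^0 implicants → 0001(✓)  0010(✓)  0011(✓)  0100(✓)  0110(✓)  0111(✓)  1010(✓)  1011(✓)  1100(✓)  1101(✓)  1110(✓)  1111(✓)
size-2^1 implicants → -010(✓)  -011(✓)  -100(✓)  -110(✓)  -111(✓)  0-10(✓)  0-11(✓)  00-1  001-(✓)  01-0(✓)  011-(✓)  1-10(✓)  1-11(✓)  101-(✓)  11-0(✓)  11-1(✓)  110-(✓)  111-(✓)
size-2^2 implicants → --10(✓)  --11(✓)  -01-(✓)  -1-0  -11-(✓)  0-1-(✓)  1-1-(✓)  11--
size-2^3 implicants → --1-
Unchecked terms (primes): --1-, -1-0, 00-1, 11--
Minterm coverage:
  m1 ⊆ 00-1 [E]
  m2 ⊆ --1- [E]
  m4 ⊆ -1-0 [E]
  m6 ⊆ --1-,-1-0
  m7 ⊆ --1- [E]
  m10 ⊆ --1- [E]
  m11 ⊆ --1- [E]
  m13 ⊆ 11-- [E]
  m14 ⊆ --1-,-1-0,11--
E = {--1-, -1-0, 00-1, 11--}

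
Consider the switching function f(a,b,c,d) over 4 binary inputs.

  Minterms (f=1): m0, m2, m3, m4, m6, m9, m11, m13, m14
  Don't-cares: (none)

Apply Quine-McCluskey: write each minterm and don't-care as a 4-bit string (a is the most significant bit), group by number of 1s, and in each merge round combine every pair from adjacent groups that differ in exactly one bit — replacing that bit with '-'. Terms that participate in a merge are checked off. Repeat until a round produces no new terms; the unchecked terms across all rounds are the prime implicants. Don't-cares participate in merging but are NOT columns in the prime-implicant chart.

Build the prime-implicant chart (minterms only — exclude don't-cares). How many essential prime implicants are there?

3

[col 0] 0000*, 0010*, 0011*, 0100*, 0110*, 1001*, 1011*, 1101*, 1110*
[col 1] -011, -110, 0-00*, 0-10*, 00-0*, 001-, 01-0*, 1-01, 10-1
[col 2] 0--0
Prime implicants: -011, -110, 0--0, 001-, 1-01, 10-1
PI chart (minterm → PIs covering it):
  0 | 0--0  (sole → essential)
  2 | 0--0,001-
  3 | -011,001-
  4 | 0--0  (sole → essential)
  6 | -110,0--0
  9 | 1-01,10-1
  11 | -011,10-1
  13 | 1-01  (sole → essential)
  14 | -110  (sole → essential)
Essential prime implicants: -110, 0--0, 1-01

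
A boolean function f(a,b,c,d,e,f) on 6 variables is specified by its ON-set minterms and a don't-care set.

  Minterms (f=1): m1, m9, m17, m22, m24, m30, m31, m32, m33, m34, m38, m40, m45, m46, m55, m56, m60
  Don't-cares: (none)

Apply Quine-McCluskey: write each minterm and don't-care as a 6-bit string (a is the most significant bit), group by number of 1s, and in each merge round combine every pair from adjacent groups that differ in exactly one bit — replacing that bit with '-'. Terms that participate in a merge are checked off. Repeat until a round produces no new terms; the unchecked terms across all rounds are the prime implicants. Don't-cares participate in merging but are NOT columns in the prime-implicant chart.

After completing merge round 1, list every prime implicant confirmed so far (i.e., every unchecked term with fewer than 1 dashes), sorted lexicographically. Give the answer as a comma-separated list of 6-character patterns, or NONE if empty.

Round 0: 000001✓ 001001✓ 010001✓ 010110✓ 011000✓ 011110✓ 011111✓ 100000✓ 100001✓ 100010✓ 100110✓ 101000✓ 101101 101110✓ 110111 111000✓ 111100✓
Round 1: -00001 -11000 0-0001 00-001 01-110 01111- 1-1000 10-000 10-110 100-10 1000-0 10000- 111-00
PIs = {-00001, -11000, 0-0001, 00-001, 01-110, 01111-, 1-1000, 10-000, 10-110, 100-10, 1000-0, 10000-, 101101, 110111, 111-00}

101101, 110111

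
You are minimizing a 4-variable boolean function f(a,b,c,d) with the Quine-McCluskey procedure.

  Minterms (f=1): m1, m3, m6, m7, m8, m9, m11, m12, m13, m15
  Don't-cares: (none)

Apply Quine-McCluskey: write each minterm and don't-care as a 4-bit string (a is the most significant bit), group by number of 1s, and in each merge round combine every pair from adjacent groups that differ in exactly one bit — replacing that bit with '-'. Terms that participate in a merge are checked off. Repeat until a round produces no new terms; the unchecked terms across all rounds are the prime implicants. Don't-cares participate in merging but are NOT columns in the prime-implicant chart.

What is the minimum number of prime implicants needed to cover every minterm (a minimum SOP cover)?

4

size-2^0 implicants → 0001(✓)  0011(✓)  0110(✓)  0111(✓)  1000(✓)  1001(✓)  1011(✓)  1100(✓)  1101(✓)  1111(✓)
size-2^1 implicants → -001(✓)  -011(✓)  -111(✓)  0-11(✓)  00-1(✓)  011-  1-00(✓)  1-01(✓)  1-11(✓)  10-1(✓)  100-(✓)  11-1(✓)  110-(✓)
size-2^2 implicants → --11  -0-1  1--1  1-0-
Unchecked terms (primes): --11, -0-1, 011-, 1--1, 1-0-
Minterm coverage:
  m1 ⊆ -0-1 [E]
  m3 ⊆ --11,-0-1
  m6 ⊆ 011- [E]
  m7 ⊆ --11,011-
  m8 ⊆ 1-0- [E]
  m9 ⊆ -0-1,1--1,1-0-
  m11 ⊆ --11,-0-1,1--1
  m12 ⊆ 1-0- [E]
  m13 ⊆ 1--1,1-0-
  m15 ⊆ --11,1--1
E = {-0-1, 011-, 1-0-}
Petrick residual → --11
Cover = cd + b'd + a'bc + ac'  |cover|=4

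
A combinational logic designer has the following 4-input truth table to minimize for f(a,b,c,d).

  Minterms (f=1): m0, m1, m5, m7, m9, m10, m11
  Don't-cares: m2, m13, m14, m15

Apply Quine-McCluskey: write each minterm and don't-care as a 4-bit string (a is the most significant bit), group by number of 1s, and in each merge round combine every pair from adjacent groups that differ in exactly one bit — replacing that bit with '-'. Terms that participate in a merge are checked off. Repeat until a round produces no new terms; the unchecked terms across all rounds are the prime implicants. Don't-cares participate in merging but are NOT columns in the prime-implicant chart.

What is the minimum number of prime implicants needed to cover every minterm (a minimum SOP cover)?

4

Round 0: 0000✓ 0001✓ 0010✓ 0101✓ 0111✓ 1001✓ 1010✓ 1011✓ 1101✓ 1110✓ 1111✓
Round 1: -001✓ -010 -101✓ -111✓ 0-01✓ 00-0 000- 01-1✓ 1-01✓ 1-10✓ 1-11✓ 10-1✓ 101-✓ 11-1✓ 111-✓
Round 2: --01 -1-1 1--1 1-1-
PIs = {--01, -010, -1-1, 00-0, 000-, 1--1, 1-1-}
Coverage chart:
  m0: 00-0,000-
  m1: --01,000-
  m5: --01,-1-1
  m7: -1-1 ←essential
  m9: --01,1--1
  m10: -010,1-1-
  m11: 1--1,1-1-
Essential: -1-1
Petrick residual → --01, 00-0, 1-1-
Min cover (4 terms): c'd + bd + a'b'd' + ac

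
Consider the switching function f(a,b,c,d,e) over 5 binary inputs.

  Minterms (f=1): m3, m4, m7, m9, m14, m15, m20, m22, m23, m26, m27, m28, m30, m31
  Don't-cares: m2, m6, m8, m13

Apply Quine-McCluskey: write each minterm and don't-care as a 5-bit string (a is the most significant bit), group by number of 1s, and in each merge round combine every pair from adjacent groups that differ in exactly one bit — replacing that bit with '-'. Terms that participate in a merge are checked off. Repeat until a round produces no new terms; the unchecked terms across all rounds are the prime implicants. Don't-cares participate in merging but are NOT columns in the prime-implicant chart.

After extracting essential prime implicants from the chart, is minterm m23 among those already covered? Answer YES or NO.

size-2^0 implicants → 00010(✓)  00011(✓)  00100(✓)  00110(✓)  00111(✓)  01000(✓)  01001(✓)  01101(✓)  01110(✓)  01111(✓)  10100(✓)  10110(✓)  10111(✓)  11010(✓)  11011(✓)  11100(✓)  11110(✓)  11111(✓)
size-2^1 implicants → -0100(✓)  -0110(✓)  -0111(✓)  -1110(✓)  -1111(✓)  0-110(✓)  0-111(✓)  00-10(✓)  00-11(✓)  0001-(✓)  001-0(✓)  0011-(✓)  01-01  0100-  011-1  0111-(✓)  1-100(✓)  1-110(✓)  1-111(✓)  101-0(✓)  1011-(✓)  11-10(✓)  11-11(✓)  1101-(✓)  111-0(✓)  1111-(✓)
size-2^2 implicants → --110(✓)  --111(✓)  -01-0  -011-(✓)  -111-(✓)  0-11-(✓)  00-1-  1-1-0  1-11-(✓)  11-1-
size-2^3 implicants → --11-
Unchecked terms (primes): --11-, -01-0, 00-1-, 01-01, 0100-, 011-1, 1-1-0, 11-1-
Minterm coverage:
  m3 ⊆ 00-1- [E]
  m4 ⊆ -01-0 [E]
  m7 ⊆ --11-,00-1-
  m9 ⊆ 01-01,0100-
  m14 ⊆ --11- [E]
  m15 ⊆ --11-,011-1
  m20 ⊆ -01-0,1-1-0
  m22 ⊆ --11-,-01-0,1-1-0
  m23 ⊆ --11- [E]
  m26 ⊆ 11-1- [E]
  m27 ⊆ 11-1- [E]
  m28 ⊆ 1-1-0 [E]
  m30 ⊆ --11-,1-1-0,11-1-
  m31 ⊆ --11-,11-1-
E = {--11-, -01-0, 00-1-, 1-1-0, 11-1-}

YES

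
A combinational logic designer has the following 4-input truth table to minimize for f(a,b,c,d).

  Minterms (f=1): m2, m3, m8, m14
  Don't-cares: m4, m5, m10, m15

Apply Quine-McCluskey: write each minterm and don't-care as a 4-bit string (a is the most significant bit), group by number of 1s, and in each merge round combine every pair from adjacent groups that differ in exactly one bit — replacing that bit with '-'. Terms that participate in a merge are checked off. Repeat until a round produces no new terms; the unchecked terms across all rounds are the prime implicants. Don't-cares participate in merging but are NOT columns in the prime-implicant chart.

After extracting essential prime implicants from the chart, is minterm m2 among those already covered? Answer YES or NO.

[col 0] 0010*, 0011*, 0100*, 0101*, 1000*, 1010*, 1110*, 1111*
[col 1] -010, 001-, 010-, 1-10, 10-0, 111-
Prime implicants: -010, 001-, 010-, 1-10, 10-0, 111-
PI chart (minterm → PIs covering it):
  2 | -010,001-
  3 | 001-  (sole → essential)
  8 | 10-0  (sole → essential)
  14 | 1-10,111-
Essential prime implicants: 001-, 10-0

YES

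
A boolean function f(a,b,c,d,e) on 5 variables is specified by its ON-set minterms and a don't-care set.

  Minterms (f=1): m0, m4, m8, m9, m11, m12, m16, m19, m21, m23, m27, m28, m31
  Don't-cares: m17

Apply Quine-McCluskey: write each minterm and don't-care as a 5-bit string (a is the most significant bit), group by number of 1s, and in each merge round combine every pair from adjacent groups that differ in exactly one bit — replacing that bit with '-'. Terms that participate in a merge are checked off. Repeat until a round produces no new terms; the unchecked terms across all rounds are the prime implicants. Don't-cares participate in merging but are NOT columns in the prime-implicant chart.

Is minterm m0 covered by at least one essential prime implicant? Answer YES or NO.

Round 0: 00000✓ 00100✓ 01000✓ 01001✓ 01011✓ 01100✓ 10000✓ 10001✓ 10011✓ 10101✓ 10111✓ 11011✓ 11100✓ 11111✓
Round 1: -0000 -1011 -1100 0-000✓ 0-100✓ 00-00✓ 01-00✓ 010-1 0100- 1-011✓ 1-111✓ 10-01✓ 10-11✓ 100-1✓ 1000- 101-1✓ 11-11✓
Round 2: 0--00 1--11 10--1
PIs = {-0000, -1011, -1100, 0--00, 010-1, 0100-, 1--11, 10--1, 1000-}
Coverage chart:
  m0: -0000,0--00
  m4: 0--00 ←essential
  m8: 0--00,0100-
  m9: 010-1,0100-
  m11: -1011,010-1
  m12: -1100,0--00
  m16: -0000,1000-
  m19: 1--11,10--1
  m21: 10--1 ←essential
  m23: 1--11,10--1
  m27: -1011,1--11
  m28: -1100 ←essential
  m31: 1--11 ←essential
Essential: -1100, 0--00, 1--11, 10--1

YES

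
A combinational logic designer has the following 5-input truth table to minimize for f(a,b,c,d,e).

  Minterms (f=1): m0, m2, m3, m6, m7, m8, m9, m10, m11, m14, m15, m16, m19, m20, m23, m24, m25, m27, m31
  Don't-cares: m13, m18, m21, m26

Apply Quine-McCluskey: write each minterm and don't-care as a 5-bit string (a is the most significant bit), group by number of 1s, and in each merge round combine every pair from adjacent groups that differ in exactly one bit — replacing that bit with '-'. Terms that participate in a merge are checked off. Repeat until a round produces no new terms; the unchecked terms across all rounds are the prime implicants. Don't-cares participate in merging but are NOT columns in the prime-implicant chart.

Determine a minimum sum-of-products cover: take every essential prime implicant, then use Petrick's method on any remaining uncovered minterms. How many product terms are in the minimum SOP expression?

5

Round 0: 00000✓ 00010✓ 00011✓ 00110✓ 00111✓ 01000✓ 01001✓ 01010✓ 01011✓ 01101✓ 01110✓ 01111✓ 10000✓ 10010✓ 10011✓ 10100✓ 10101✓ 10111✓ 11000✓ 11001✓ 11010✓ 11011✓ 11111✓
Round 1: -0000✓ -0010✓ -0011✓ -0111✓ -1000✓ -1001✓ -1010✓ -1011✓ -1111✓ 0-000✓ 0-010✓ 0-011✓ 0-110✓ 0-111✓ 00-10✓ 00-11✓ 000-0✓ 0001-✓ 0011-✓ 01-01✓ 01-10✓ 01-11✓ 010-0✓ 010-1✓ 0100-✓ 0101-✓ 011-1✓ 0111-✓ 1-000✓ 1-010✓ 1-011✓ 1-111✓ 10-00 10-11✓ 100-0✓ 1001-✓ 101-1 1010- 11-11✓ 110-0✓ 110-1✓ 1100-✓ 1101-✓
Round 2: --000✓ --010✓ --011✓ --111✓ -0-11✓ -00-0✓ -001-✓ -1-11✓ -10-0✓ -10-1✓ -100-✓ -101-✓ 0--10✓ 0--11✓ 0-0-0✓ 0-01-✓ 0-11-✓ 00-1-✓ 01--1 01-1-✓ 010--✓ 1--11✓ 1-0-0✓ 1-01-✓ 110--✓
Round 3: ---11 --0-0 --01- -10-- 0--1-
PIs = {---11, --0-0, --01-, -10--, 0--1-, 01--1, 10-00, 101-1, 1010-}
Coverage chart:
  m0: --0-0 ←essential
  m2: --0-0,--01-,0--1-
  m3: ---11,--01-,0--1-
  m6: 0--1- ←essential
  m7: ---11,0--1-
  m8: --0-0,-10--
  m9: -10--,01--1
  m10: --0-0,--01-,-10--,0--1-
  m11: ---11,--01-,-10--,0--1-,01--1
  m14: 0--1- ←essential
  m15: ---11,0--1-,01--1
  m16: --0-0,10-00
  m19: ---11,--01-
  m20: 10-00,1010-
  m23: ---11,101-1
  m24: --0-0,-10--
  m25: -10-- ←essential
  m27: ---11,--01-,-10--
  m31: ---11 ←essential
Essential: ---11, --0-0, -10--, 0--1-
Petrick residual → 10-00
Min cover (5 terms): de + c'e' + bc' + a'd + ab'd'e'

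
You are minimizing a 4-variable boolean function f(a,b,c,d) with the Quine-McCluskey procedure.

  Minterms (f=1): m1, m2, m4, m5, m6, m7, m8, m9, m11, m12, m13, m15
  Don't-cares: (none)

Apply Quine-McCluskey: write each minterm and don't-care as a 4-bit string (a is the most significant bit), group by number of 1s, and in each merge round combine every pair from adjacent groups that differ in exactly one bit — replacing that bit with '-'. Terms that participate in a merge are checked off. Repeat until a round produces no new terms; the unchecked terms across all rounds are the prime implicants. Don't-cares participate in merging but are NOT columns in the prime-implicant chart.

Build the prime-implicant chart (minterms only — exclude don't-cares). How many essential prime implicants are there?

4

size-2^0 implicants → 0001(✓)  0010(✓)  0100(✓)  0101(✓)  0110(✓)  0111(✓)  1000(✓)  1001(✓)  1011(✓)  1100(✓)  1101(✓)  1111(✓)
size-2^1 implicants → -001(✓)  -100(✓)  -101(✓)  -111(✓)  0-01(✓)  0-10  01-0(✓)  01-1(✓)  010-(✓)  011-(✓)  1-00(✓)  1-01(✓)  1-11(✓)  10-1(✓)  100-(✓)  11-1(✓)  110-(✓)
size-2^2 implicants → --01  -1-1  -10-  01--  1--1  1-0-
Unchecked terms (primes): --01, -1-1, -10-, 0-10, 01--, 1--1, 1-0-
Minterm coverage:
  m1 ⊆ --01 [E]
  m2 ⊆ 0-10 [E]
  m4 ⊆ -10-,01--
  m5 ⊆ --01,-1-1,-10-,01--
  m6 ⊆ 0-10,01--
  m7 ⊆ -1-1,01--
  m8 ⊆ 1-0- [E]
  m9 ⊆ --01,1--1,1-0-
  m11 ⊆ 1--1 [E]
  m12 ⊆ -10-,1-0-
  m13 ⊆ --01,-1-1,-10-,1--1,1-0-
  m15 ⊆ -1-1,1--1
E = {--01, 0-10, 1--1, 1-0-}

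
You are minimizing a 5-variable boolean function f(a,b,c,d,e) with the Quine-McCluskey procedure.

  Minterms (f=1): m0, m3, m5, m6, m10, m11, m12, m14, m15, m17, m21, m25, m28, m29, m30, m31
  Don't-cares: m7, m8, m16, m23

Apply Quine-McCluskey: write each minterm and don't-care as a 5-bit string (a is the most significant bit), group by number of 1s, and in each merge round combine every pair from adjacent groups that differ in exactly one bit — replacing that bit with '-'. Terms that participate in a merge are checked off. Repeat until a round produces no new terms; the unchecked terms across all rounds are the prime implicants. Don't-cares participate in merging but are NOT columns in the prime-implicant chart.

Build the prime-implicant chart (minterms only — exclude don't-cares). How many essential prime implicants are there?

4

Round 0: 00000✓ 00011✓ 00101✓ 00110✓ 00111✓ 01000✓ 01010✓ 01011✓ 01100✓ 01110✓ 01111✓ 10000✓ 10001✓ 10101✓ 10111✓ 11001✓ 11100✓ 11101✓ 11110✓ 11111✓
Round 1: -0000 -0101✓ -0111✓ -1100✓ -1110✓ -1111✓ 0-000 0-011✓ 0-110✓ 0-111✓ 00-11✓ 001-1✓ 0011-✓ 01-00✓ 01-10✓ 01-11✓ 010-0✓ 0101-✓ 011-0✓ 0111-✓ 1-001✓ 1-101✓ 1-111✓ 10-01✓ 1000- 101-1✓ 11-01✓ 111-0✓ 111-1✓ 1110-✓ 1111-✓
Round 2: --111 -01-1 -11-0 -111- 0--11 0-11- 01--0 01-1- 1--01 1-1-1 111--
PIs = {--111, -0000, -01-1, -11-0, -111-, 0--11, 0-000, 0-11-, 01--0, 01-1-, 1--01, 1-1-1, 1000-, 111--}
Coverage chart:
  m0: -0000,0-000
  m3: 0--11 ←essential
  m5: -01-1 ←essential
  m6: 0-11- ←essential
  m10: 01--0,01-1-
  m11: 0--11,01-1-
  m12: -11-0,01--0
  m14: -11-0,-111-,0-11-,01--0,01-1-
  m15: --111,-111-,0--11,0-11-,01-1-
  m17: 1--01,1000-
  m21: -01-1,1--01,1-1-1
  m25: 1--01 ←essential
  m28: -11-0,111--
  m29: 1--01,1-1-1,111--
  m30: -11-0,-111-,111--
  m31: --111,-111-,1-1-1,111--
Essential: -01-1, 0--11, 0-11-, 1--01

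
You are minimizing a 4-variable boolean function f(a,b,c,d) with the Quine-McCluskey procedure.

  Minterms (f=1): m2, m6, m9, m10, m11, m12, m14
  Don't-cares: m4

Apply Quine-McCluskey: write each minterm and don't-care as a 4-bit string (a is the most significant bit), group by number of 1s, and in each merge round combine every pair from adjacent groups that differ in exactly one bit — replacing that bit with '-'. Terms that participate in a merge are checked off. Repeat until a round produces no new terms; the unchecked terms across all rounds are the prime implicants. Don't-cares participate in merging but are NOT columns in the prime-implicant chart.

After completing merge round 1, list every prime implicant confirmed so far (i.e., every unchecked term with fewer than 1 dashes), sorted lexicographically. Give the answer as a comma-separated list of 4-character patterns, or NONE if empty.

NONE

[col 0] 0010*, 0100*, 0110*, 1001*, 1010*, 1011*, 1100*, 1110*
[col 1] -010*, -100*, -110*, 0-10*, 01-0*, 1-10*, 10-1, 101-, 11-0*
[col 2] --10, -1-0
Prime implicants: --10, -1-0, 10-1, 101-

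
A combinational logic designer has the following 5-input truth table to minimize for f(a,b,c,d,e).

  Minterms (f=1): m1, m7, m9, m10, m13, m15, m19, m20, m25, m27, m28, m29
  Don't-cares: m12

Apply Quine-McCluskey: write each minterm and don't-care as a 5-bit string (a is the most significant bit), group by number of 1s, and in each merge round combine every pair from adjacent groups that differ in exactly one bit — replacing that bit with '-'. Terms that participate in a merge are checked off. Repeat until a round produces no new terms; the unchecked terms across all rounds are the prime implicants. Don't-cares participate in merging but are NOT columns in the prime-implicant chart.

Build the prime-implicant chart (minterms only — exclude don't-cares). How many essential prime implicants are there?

Round 0: 00001✓ 00111✓ 01001✓ 01010 01100✓ 01101✓ 01111✓ 10011✓ 10100✓ 11001✓ 11011✓ 11100✓ 11101✓
Round 1: -1001✓ -1100✓ -1101✓ 0-001 0-111 01-01✓ 011-1 0110-✓ 1-011 1-100 11-01✓ 110-1 1110-✓
Round 2: -1-01 -110-
PIs = {-1-01, -110-, 0-001, 0-111, 01010, 011-1, 1-011, 1-100, 110-1}
Coverage chart:
  m1: 0-001 ←essential
  m7: 0-111 ←essential
  m9: -1-01,0-001
  m10: 01010 ←essential
  m13: -1-01,-110-,011-1
  m15: 0-111,011-1
  m19: 1-011 ←essential
  m20: 1-100 ←essential
  m25: -1-01,110-1
  m27: 1-011,110-1
  m28: -110-,1-100
  m29: -1-01,-110-
Essential: 0-001, 0-111, 01010, 1-011, 1-100

5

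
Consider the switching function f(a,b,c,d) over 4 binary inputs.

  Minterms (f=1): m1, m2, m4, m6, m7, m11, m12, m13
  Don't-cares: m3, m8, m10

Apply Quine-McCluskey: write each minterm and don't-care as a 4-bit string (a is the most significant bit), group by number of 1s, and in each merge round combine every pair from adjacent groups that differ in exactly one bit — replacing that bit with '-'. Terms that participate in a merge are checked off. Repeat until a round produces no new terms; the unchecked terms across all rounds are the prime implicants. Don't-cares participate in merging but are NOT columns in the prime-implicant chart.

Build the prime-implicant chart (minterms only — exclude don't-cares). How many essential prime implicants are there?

[col 0] 0001*, 0010*, 0011*, 0100*, 0110*, 0111*, 1000*, 1010*, 1011*, 1100*, 1101*
[col 1] -010*, -011*, -100, 0-10*, 0-11*, 00-1, 001-*, 01-0, 011-*, 1-00, 10-0, 101-*, 110-
[col 2] -01-, 0-1-
Prime implicants: -01-, -100, 0-1-, 00-1, 01-0, 1-00, 10-0, 110-
PI chart (minterm → PIs covering it):
  1 | 00-1  (sole → essential)
  2 | -01-,0-1-
  4 | -100,01-0
  6 | 0-1-,01-0
  7 | 0-1-  (sole → essential)
  11 | -01-  (sole → essential)
  12 | -100,1-00,110-
  13 | 110-  (sole → essential)
Essential prime implicants: -01-, 0-1-, 00-1, 110-

4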